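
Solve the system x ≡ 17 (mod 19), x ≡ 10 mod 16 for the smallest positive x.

Since 16·6 ≡ 1 (mod 19), take x = 10 + 16·((17−10)·6 mod 19) = 10 + 16·4 = 74.
Check: 74 mod 19 = 17, 74 mod 16 = 10.

74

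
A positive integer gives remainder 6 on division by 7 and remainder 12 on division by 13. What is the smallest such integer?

Since 13·6 ≡ 1 (mod 7), take x = 12 + 13·((6−12)·6 mod 7) = 12 + 13·6 = 90.
Check: 90 mod 7 = 6, 90 mod 13 = 12.

90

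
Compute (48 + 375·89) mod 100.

375·89 = 33375.
33375 mod 100 = 75 (since 333·100 = 33300).
(48 + 75) mod 100 = 23.

23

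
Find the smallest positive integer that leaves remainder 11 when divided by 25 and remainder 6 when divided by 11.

61

Since 11·16 ≡ 1 (mod 25), take x = 6 + 11·((11−6)·16 mod 25) = 6 + 11·5 = 61.
Check: 61 mod 25 = 11, 61 mod 11 = 6.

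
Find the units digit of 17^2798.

Powers of 7 mod 10 repeat with period 4: 7, 9, 3, 1.
2798 mod 4 = 2, so the last digit matches 7^2 = 9.

9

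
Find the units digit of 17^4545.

Powers of 7 mod 10 repeat with period 4: 7, 9, 3, 1.
4545 leaves remainder 1 on division by 4, so 17^4545 ends in 7.

7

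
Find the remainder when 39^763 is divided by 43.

Successive squares of 39 mod 43: 39^1≡39, 39^2≡16, 39^4≡41, 39^8≡4, 39^16≡16, 39^32≡41, 39^64≡4, 39^128≡16, 39^256≡41, 39^512≡4.
763 = 1 + 2 + 8 + 16 + 32 + 64 + 128 + 512, so 39^763 ≡ 39·16·4·16·41·4·16·4 ≡ 42 (mod 43).

42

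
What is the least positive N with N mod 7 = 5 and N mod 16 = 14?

x ≡ 5 (mod 7) gives x ∈ {5, 12, 19, 26, 33, 40, 47, 54, …}.
The first of these with x mod 16 = 14 is 110.

110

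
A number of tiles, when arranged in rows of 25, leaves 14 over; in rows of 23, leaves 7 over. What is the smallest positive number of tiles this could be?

214

x ≡ 7 (mod 23) gives x ∈ {7, 30, 53, 76, 99, 122, 145, 168, …}.
The first of these with x mod 25 = 14 is 214.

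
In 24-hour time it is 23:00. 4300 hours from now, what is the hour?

4300 mod 24 = 4 (since 179·24 = 4296).
(23 + 4) mod 24 = 3.

3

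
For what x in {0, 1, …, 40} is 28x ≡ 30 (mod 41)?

The inverse of 28 mod 41 is 22 (since 28·22 = 616 ≡ 1).
So x ≡ 22·30 = 660 ≡ 4 (mod 41).
Check: 28·4 = 112 = 2·41 + 30.

4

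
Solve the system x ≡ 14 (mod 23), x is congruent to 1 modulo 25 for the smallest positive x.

451

Since 25·12 ≡ 1 (mod 23), take x = 1 + 25·((14−1)·12 mod 23) = 1 + 25·18 = 451.
Check: 451 mod 23 = 14, 451 mod 25 = 1.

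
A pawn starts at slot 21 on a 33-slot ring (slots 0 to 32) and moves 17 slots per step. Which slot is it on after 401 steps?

7

401·17 = 6817.
Dividing 6817 by 33 gives quotient 206 and remainder 19.
(21 + 19) mod 33 = 7.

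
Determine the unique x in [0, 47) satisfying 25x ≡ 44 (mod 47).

45

25⁻¹ ≡ 32 (mod 47) because 25·32 = 800 = 17·47 + 1.
Multiplying both sides by 32: x ≡ 32·44 = 1408 ≡ 45 (mod 47).
Check: 25·45 = 1125 = 23·47 + 44.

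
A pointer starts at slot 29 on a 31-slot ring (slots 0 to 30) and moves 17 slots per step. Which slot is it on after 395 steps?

17

395·17 = 6715.
6715 − 216·31 = 19, so 6715 ≡ 19 (mod 31).
(29 + 19) mod 31 = 17.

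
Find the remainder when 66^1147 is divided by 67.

Square-and-reduce mod 67: 66^1≡66, 66^2≡1, 66^4≡1, 66^8≡1, 66^16≡1, 66^32≡1, 66^64≡1, 66^128≡1, 66^256≡1, 66^512≡1, 66^1024≡1.
1147 = 1 + 2 + 8 + 16 + 32 + 64 + 1024, so 66^1147 ≡ 66·1·1·1·1·1·1 ≡ 66 (mod 67).

66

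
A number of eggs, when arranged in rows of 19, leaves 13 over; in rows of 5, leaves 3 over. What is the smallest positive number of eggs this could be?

Since 5·4 ≡ 1 (mod 19), take x = 3 + 5·((13−3)·4 mod 19) = 3 + 5·2 = 13.
Check: 13 mod 19 = 13, 13 mod 5 = 3.

13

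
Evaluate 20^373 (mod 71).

45

By repeated squaring mod 71: 20^1≡20, 20^2≡45, 20^4≡37, 20^8≡20, 20^16≡45, 20^32≡37, 20^64≡20, 20^128≡45, 20^256≡37.
373 = 1 + 4 + 16 + 32 + 64 + 256, so 20^373 ≡ 20·37·45·37·20·37 ≡ 45 (mod 71).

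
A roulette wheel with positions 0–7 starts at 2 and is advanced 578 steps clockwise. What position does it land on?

Dividing 578 by 8 gives quotient 72 and remainder 2.
(2 + 2) mod 8 = 4.

4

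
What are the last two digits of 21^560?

By repeated squaring mod 100: 21^1≡21, 21^2≡41, 21^4≡81, 21^8≡61, 21^16≡21, 21^32≡41, 21^64≡81, 21^128≡61, 21^256≡21, 21^512≡41.
Since 560 = 16 + 32 + 512 in binary, 21^560 ≡ 21·41·41 ≡ 1 (mod 100).

01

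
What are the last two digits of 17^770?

Successive squares of 17 mod 100: 17^1≡17, 17^2≡89, 17^4≡21, 17^8≡41, 17^16≡81, 17^32≡61, 17^64≡21, 17^128≡41, 17^256≡81, 17^512≡61.
Since 770 = 2 + 256 + 512 in binary, 17^770 ≡ 89·81·61 ≡ 49 (mod 100).

49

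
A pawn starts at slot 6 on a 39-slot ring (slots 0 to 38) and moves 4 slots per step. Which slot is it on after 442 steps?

19

442·4 = 1768.
1768 − 45·39 = 13, so 1768 ≡ 13 (mod 39).
(6 + 13) mod 39 = 19.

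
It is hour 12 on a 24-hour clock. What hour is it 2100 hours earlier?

0

2100 − 87·24 = 12, so 2100 ≡ 12 (mod 24).
(12 − 12) mod 24 = 0.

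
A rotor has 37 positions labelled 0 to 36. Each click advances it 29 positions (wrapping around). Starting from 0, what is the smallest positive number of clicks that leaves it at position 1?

37 = 1·29 + 8
29 = 3·8 + 5
8 = 1·5 + 3
5 = 1·3 + 2
3 = 1·2 + 1
2 = 2·1 + 0
Back-substituting gives 29·23 ≡ 1 (mod 37).

23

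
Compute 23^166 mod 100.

Square-and-reduce mod 100: 23^1≡23, 23^2≡29, 23^4≡41, 23^8≡81, 23^16≡61, 23^32≡21, 23^64≡41, 23^128≡81.
Since 166 = 2 + 4 + 32 + 128 in binary, 23^166 ≡ 29·41·21·81 ≡ 89 (mod 100).

89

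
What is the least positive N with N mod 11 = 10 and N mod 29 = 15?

131

Since 29·8 ≡ 1 (mod 11), take x = 15 + 29·((10−15)·8 mod 11) = 15 + 29·4 = 131.
Check: 131 mod 11 = 10, 131 mod 29 = 15.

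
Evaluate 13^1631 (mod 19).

2

By repeated squaring mod 19: 13^1≡13, 13^2≡17, 13^4≡4, 13^8≡16, 13^16≡9, 13^32≡5, 13^64≡6, 13^128≡17, 13^256≡4, 13^512≡16, 13^1024≡9.
1631 = 1 + 2 + 4 + 8 + 16 + 64 + 512 + 1024, so 13^1631 ≡ 13·17·4·16·9·6·16·9 ≡ 2 (mod 19).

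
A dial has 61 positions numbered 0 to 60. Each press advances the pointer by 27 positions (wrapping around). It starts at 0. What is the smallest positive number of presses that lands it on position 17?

30

The inverse of 27 mod 61 is 52 (since 27·52 = 1404 ≡ 1).
Multiplying both sides by 52: x ≡ 52·17 = 884 ≡ 30 (mod 61).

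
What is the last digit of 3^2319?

7

The units digit of 3^n cycles with period 4: 3, 9, 7, 1, …
2319 leaves remainder 3 on division by 4, so 3^2319 ends in 7.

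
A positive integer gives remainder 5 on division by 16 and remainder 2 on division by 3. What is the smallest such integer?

x ≡ 2 (mod 3) gives x ∈ {2, 5}.
The first of these with x mod 16 = 5 is 5.

5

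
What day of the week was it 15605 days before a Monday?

15605 = 2229·7 + 2, so 15605 mod 7 = 2.
Monday − 2 days → Saturday.

Saturday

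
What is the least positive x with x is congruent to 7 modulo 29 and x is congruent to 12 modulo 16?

x ≡ 12 (mod 16) gives x ∈ {12, 28, 44, 60, 76, 92, 108, 124, …}.
The first of these with x mod 29 = 7 is 268.

268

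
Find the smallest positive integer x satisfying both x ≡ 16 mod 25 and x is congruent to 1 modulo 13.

66

x ≡ 1 (mod 13) gives x ∈ {1, 14, 27, 40, 53, 66}.
The first of these with x mod 25 = 16 is 66.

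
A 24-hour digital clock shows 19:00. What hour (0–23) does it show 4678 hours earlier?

4678 = 194·24 + 22, so 4678 mod 24 = 22.
(19 − 22) mod 24 = 21.

21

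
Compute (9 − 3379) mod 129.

113

3379 − 26·129 = 25, so 3379 ≡ 25 (mod 129).
(9 − 25) mod 129 = 113.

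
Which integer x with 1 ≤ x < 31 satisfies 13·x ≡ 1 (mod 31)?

13·12 = 156 = 5·31 + 1, so 13⁻¹ ≡ 12 (mod 31).

12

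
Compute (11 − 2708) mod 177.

135

2708 = 15·177 + 53, so 2708 mod 177 = 53.
(11 − 53) mod 177 = 135.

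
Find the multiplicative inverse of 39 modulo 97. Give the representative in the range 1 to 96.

5

39·5 = 195 = 2·97 + 1, so 39⁻¹ ≡ 5 (mod 97).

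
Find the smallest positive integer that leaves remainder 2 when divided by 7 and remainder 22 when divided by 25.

72

x ≡ 2 (mod 7) gives x ∈ {2, 9, 16, 23, 30, 37, 44, 51, …}.
The first of these with x mod 25 = 22 is 72.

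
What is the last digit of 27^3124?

The units digit of 27^n cycles with period 4: 7, 9, 3, 1, …
3124 mod 4 = 0, so the last digit matches 7^4 = 1.

1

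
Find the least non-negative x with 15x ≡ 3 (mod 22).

The inverse of 15 mod 22 is 3 (since 15·3 = 45 ≡ 1).
So x ≡ 3·3 = 9 ≡ 9 (mod 22).
Check: 15·9 = 135 = 6·22 + 3.

9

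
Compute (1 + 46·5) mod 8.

7

46·5 = 230.
230 − 28·8 = 6, so 230 ≡ 6 (mod 8).
(1 + 6) mod 8 = 7.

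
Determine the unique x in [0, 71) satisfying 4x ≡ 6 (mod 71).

4⁻¹ ≡ 18 (mod 71) because 4·18 = 72 = 1·71 + 1.
Multiplying both sides by 18: x ≡ 18·6 = 108 ≡ 37 (mod 71).

37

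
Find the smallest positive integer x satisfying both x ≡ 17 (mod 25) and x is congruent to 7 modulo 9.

142

Since 9·14 ≡ 1 (mod 25), take x = 7 + 9·((17−7)·14 mod 25) = 7 + 9·15 = 142.
Check: 142 mod 25 = 17, 142 mod 9 = 7.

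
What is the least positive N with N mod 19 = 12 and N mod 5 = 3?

88

x ≡ 3 (mod 5) gives x ∈ {3, 8, 13, 18, 23, 28, 33, 38, …}.
The first of these with x mod 19 = 12 is 88.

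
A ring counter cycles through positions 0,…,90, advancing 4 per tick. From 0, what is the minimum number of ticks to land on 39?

The inverse of 4 mod 91 is 23 (since 4·23 = 92 ≡ 1).
So x ≡ 23·39 = 897 ≡ 78 (mod 91).
Check: 4·78 = 312 = 3·91 + 39.

78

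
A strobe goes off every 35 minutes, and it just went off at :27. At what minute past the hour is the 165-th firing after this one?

165·35 = 5775.
5775 = 96·60 + 15, so 5775 mod 60 = 15.
(27 + 15) mod 60 = 42.

42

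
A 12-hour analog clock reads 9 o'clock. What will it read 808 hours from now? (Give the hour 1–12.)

808 − 67·12 = 4, so 808 ≡ 4 (mod 12).
9 + 4 → 1 on a 12-hour dial.

1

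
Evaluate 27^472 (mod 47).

36

Successive squares of 27 mod 47: 27^1≡27, 27^2≡24, 27^4≡12, 27^8≡3, 27^16≡9, 27^32≡34, 27^64≡28, 27^128≡32, 27^256≡37.
472 = 8 + 16 + 64 + 128 + 256, so 27^472 ≡ 3·9·28·32·37 ≡ 36 (mod 47).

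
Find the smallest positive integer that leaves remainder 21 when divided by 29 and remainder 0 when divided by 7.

Since 7·25 ≡ 1 (mod 29), take x = 0 + 7·((21−0)·25 mod 29) = 0 + 7·3 = 21.
Check: 21 mod 29 = 21, 21 mod 7 = 0.

21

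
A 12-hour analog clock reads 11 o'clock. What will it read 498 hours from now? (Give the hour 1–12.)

5

498 − 41·12 = 6, so 498 ≡ 6 (mod 12).
11 + 6 → 5 on a 12-hour dial.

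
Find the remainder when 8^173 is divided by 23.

4

Square-and-reduce mod 23: 8^1≡8, 8^2≡18, 8^4≡2, 8^8≡4, 8^16≡16, 8^32≡3, 8^64≡9, 8^128≡12.
Since 173 = 1 + 4 + 8 + 32 + 128 in binary, 8^173 ≡ 8·2·4·3·12 ≡ 4 (mod 23).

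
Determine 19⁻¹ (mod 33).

19·7 = 133 = 4·33 + 1, so 19⁻¹ ≡ 7 (mod 33).

7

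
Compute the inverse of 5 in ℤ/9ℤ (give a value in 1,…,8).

9 = 1·5 + 4
5 = 1·4 + 1
4 = 4·1 + 0
Back-substituting gives 5·2 ≡ 1 (mod 9).

2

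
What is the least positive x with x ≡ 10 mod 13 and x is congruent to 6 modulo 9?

114

x ≡ 6 (mod 9) gives x ∈ {6, 15, 24, 33, 42, 51, 60, 69, …}.
The first of these with x mod 13 = 10 is 114.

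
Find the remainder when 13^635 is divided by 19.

Successive squares of 13 mod 19: 13^1≡13, 13^2≡17, 13^4≡4, 13^8≡16, 13^16≡9, 13^32≡5, 13^64≡6, 13^128≡17, 13^256≡4, 13^512≡16.
635 = 1 + 2 + 8 + 16 + 32 + 64 + 512, so 13^635 ≡ 13·17·16·9·5·6·16 ≡ 14 (mod 19).

14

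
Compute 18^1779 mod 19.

18

By repeated squaring mod 19: 18^1≡18, 18^2≡1, 18^4≡1, 18^8≡1, 18^16≡1, 18^32≡1, 18^64≡1, 18^128≡1, 18^256≡1, 18^512≡1, 18^1024≡1.
1779 = 1 + 2 + 16 + 32 + 64 + 128 + 512 + 1024, so 18^1779 ≡ 18·1·1·1·1·1·1·1 ≡ 18 (mod 19).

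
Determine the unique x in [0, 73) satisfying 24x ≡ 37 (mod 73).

The inverse of 24 mod 73 is 70 (since 24·70 = 1680 ≡ 1).
Multiplying both sides by 70: x ≡ 70·37 = 2590 ≡ 35 (mod 73).

35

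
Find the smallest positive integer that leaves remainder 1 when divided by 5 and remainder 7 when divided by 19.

26

x ≡ 1 (mod 5) gives x ∈ {1, 6, 11, 16, 21, 26}.
The first of these with x mod 19 = 7 is 26.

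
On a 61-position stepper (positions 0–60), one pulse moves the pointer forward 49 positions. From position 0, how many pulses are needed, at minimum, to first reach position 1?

5

61 = 1·49 + 12
49 = 4·12 + 1
12 = 12·1 + 0
Back-substituting gives 49·5 ≡ 1 (mod 61).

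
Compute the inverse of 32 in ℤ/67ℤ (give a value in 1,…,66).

44

32·44 = 1408 = 21·67 + 1, so 32⁻¹ ≡ 44 (mod 67).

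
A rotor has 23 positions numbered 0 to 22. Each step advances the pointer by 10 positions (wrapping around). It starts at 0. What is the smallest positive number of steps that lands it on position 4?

5

The inverse of 10 mod 23 is 7 (since 10·7 = 70 ≡ 1).
So x ≡ 7·4 = 28 ≡ 5 (mod 23).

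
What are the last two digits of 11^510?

By repeated squaring mod 100: 11^1≡11, 11^2≡21, 11^4≡41, 11^8≡81, 11^16≡61, 11^32≡21, 11^64≡41, 11^128≡81, 11^256≡61.
Since 510 = 2 + 4 + 8 + 16 + 32 + 64 + 128 + 256 in binary, 11^510 ≡ 21·41·81·61·21·41·81·61 ≡ 1 (mod 100).

01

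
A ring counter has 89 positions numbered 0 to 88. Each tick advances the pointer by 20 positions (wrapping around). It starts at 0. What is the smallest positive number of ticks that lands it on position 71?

20⁻¹ ≡ 49 (mod 89) because 20·49 = 980 = 11·89 + 1.
Multiplying both sides by 49: x ≡ 49·71 = 3479 ≡ 8 (mod 89).

8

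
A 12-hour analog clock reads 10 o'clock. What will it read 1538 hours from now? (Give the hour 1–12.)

1538 mod 12 = 2 (since 128·12 = 1536).
10 + 2 → 12 on a 12-hour dial.

12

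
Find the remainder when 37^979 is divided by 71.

By repeated squaring mod 71: 37^1≡37, 37^2≡20, 37^4≡45, 37^8≡37, 37^16≡20, 37^32≡45, 37^64≡37, 37^128≡20, 37^256≡45, 37^512≡37.
979 = 1 + 2 + 16 + 64 + 128 + 256 + 512, so 37^979 ≡ 37·20·20·37·20·45·37 ≡ 48 (mod 71).

48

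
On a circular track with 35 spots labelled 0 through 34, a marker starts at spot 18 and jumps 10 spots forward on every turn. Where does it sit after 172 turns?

172·10 = 1720.
Dividing 1720 by 35 gives quotient 49 and remainder 5.
(18 + 5) mod 35 = 23.

23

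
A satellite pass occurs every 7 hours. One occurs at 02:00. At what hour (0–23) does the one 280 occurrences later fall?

18

280·7 = 1960.
1960 = 81·24 + 16, so 1960 mod 24 = 16.
(2 + 16) mod 24 = 18.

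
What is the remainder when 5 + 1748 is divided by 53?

1748 − 32·53 = 52, so 1748 ≡ 52 (mod 53).
(5 + 52) mod 53 = 4.

4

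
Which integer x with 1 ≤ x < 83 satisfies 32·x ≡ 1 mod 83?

13

83 = 2·32 + 19
32 = 1·19 + 13
19 = 1·13 + 6
13 = 2·6 + 1
6 = 6·1 + 0
Back-substituting gives 32·13 ≡ 1 (mod 83).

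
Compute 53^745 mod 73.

34

Square-and-reduce mod 73: 53^1≡53, 53^2≡35, 53^4≡57, 53^8≡37, 53^16≡55, 53^32≡32, 53^64≡2, 53^128≡4, 53^256≡16, 53^512≡37.
Since 745 = 1 + 8 + 32 + 64 + 128 + 512 in binary, 53^745 ≡ 53·37·32·2·4·37 ≡ 34 (mod 73).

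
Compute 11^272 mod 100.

By repeated squaring mod 100: 11^1≡11, 11^2≡21, 11^4≡41, 11^8≡81, 11^16≡61, 11^32≡21, 11^64≡41, 11^128≡81, 11^256≡61.
Since 272 = 16 + 256 in binary, 11^272 ≡ 61·61 ≡ 21 (mod 100).

21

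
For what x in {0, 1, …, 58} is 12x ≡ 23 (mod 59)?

12⁻¹ ≡ 5 (mod 59) because 12·5 = 60 = 1·59 + 1.
So x ≡ 5·23 = 115 ≡ 56 (mod 59).

56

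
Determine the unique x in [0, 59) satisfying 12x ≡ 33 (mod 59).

47

The inverse of 12 mod 59 is 5 (since 12·5 = 60 ≡ 1).
So x ≡ 5·33 = 165 ≡ 47 (mod 59).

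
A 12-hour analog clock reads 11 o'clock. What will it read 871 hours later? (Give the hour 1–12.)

6

871 mod 12 = 7 (since 72·12 = 864).
11 + 7 → 6 on a 12-hour dial.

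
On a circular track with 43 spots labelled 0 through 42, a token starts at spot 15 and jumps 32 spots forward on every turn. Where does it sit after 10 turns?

34

10·32 = 320.
320 mod 43 = 19 (since 7·43 = 301).
(15 + 19) mod 43 = 34.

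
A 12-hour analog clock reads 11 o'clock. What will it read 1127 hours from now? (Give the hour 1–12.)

10

1127 = 93·12 + 11, so 1127 mod 12 = 11.
11 + 11 → 10 on a 12-hour dial.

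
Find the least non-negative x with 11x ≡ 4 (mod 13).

11

11⁻¹ ≡ 6 (mod 13) because 11·6 = 66 = 5·13 + 1.
So x ≡ 6·4 = 24 ≡ 11 (mod 13).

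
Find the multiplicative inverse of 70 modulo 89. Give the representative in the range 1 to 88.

14

70·14 = 980 = 11·89 + 1, so 70⁻¹ ≡ 14 (mod 89).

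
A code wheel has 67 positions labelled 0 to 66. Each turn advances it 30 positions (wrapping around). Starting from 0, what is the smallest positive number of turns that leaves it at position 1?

67 = 2·30 + 7
30 = 4·7 + 2
7 = 3·2 + 1
2 = 2·1 + 0
Back-substituting gives 30·38 ≡ 1 (mod 67).

38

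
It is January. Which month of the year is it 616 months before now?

616 mod 12 = 4 (since 51·12 = 612).
January − 4 months → September.

September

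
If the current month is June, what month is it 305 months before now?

Dividing 305 by 12 gives quotient 25 and remainder 5.
June − 5 months → January.

January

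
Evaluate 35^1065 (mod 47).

5

Successive squares of 35 mod 47: 35^1≡35, 35^2≡3, 35^4≡9, 35^8≡34, 35^16≡28, 35^32≡32, 35^64≡37, 35^128≡6, 35^256≡36, 35^512≡27, 35^1024≡24.
Since 1065 = 1 + 8 + 32 + 1024 in binary, 35^1065 ≡ 35·34·32·24 ≡ 5 (mod 47).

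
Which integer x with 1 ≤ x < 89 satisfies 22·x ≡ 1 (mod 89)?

85

89 = 4·22 + 1
22 = 22·1 + 0
Back-substituting gives 22·85 ≡ 1 (mod 89).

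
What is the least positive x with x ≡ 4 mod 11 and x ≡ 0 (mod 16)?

Since 16·9 ≡ 1 (mod 11), take x = 0 + 16·((4−0)·9 mod 11) = 0 + 16·3 = 48.
Check: 48 mod 11 = 4, 48 mod 16 = 0.

48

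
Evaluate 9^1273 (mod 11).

Square-and-reduce mod 11: 9^1≡9, 9^2≡4, 9^4≡5, 9^8≡3, 9^16≡9, 9^32≡4, 9^64≡5, 9^128≡3, 9^256≡9, 9^512≡4, 9^1024≡5.
1273 = 1 + 8 + 16 + 32 + 64 + 128 + 1024, so 9^1273 ≡ 9·3·9·4·5·3·5 ≡ 3 (mod 11).

3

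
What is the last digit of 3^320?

Last digits of 3^n: 3, 9, 7, 1 (period 4).
320 mod 4 = 0, so the last digit matches 3^4 = 1.

1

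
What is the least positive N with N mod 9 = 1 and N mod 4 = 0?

Since 4·7 ≡ 1 (mod 9), take x = 0 + 4·((1−0)·7 mod 9) = 0 + 4·7 = 28.
Check: 28 mod 9 = 1, 28 mod 4 = 0.

28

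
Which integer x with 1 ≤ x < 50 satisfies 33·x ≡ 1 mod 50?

33·47 = 1551 = 31·50 + 1, so 33⁻¹ ≡ 47 (mod 50).

47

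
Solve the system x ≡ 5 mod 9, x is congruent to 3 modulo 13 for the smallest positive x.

x ≡ 5 (mod 9) gives x ∈ {5, 14, 23, 32, 41, 50, 59, 68}.
The first of these with x mod 13 = 3 is 68.

68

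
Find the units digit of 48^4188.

6

Last digits of 8^n: 8, 4, 2, 6 (period 4).
4188 mod 4 = 0, so the last digit matches 8^4 = 6.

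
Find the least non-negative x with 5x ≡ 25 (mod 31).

5⁻¹ ≡ 25 (mod 31) because 5·25 = 125 = 4·31 + 1.
So x ≡ 25·25 = 625 ≡ 5 (mod 31).

5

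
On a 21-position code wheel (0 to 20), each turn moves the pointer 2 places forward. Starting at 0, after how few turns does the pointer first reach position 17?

19

2⁻¹ ≡ 11 (mod 21) because 2·11 = 22 = 1·21 + 1.
Multiplying both sides by 11: x ≡ 11·17 = 187 ≡ 19 (mod 21).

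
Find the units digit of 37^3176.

1

Powers of 7 mod 10 repeat with period 4: 7, 9, 3, 1.
3176 leaves remainder 0 on division by 4, so 37^3176 ends in 1.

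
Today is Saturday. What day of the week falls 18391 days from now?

18391 − 2627·7 = 2, so 18391 ≡ 2 (mod 7).
Saturday + 2 days → Monday.

Monday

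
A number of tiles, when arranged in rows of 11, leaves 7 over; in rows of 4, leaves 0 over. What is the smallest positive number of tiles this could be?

x ≡ 0 (mod 4) gives x ∈ {0, 4, 8, 12, 16, 20, 24, 28, …}.
The first of these with x mod 11 = 7 is 40.

40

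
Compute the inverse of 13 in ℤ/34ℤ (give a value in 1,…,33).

21

34 = 2·13 + 8
13 = 1·8 + 5
8 = 1·5 + 3
5 = 1·3 + 2
3 = 1·2 + 1
2 = 2·1 + 0
Back-substituting gives 13·21 ≡ 1 (mod 34).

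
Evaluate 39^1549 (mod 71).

Successive squares of 39 mod 71: 39^1≡39, 39^2≡30, 39^4≡48, 39^8≡32, 39^16≡30, 39^32≡48, 39^64≡32, 39^128≡30, 39^256≡48, 39^512≡32, 39^1024≡30.
1549 = 1 + 4 + 8 + 512 + 1024, so 39^1549 ≡ 39·48·32·32·30 ≡ 41 (mod 71).

41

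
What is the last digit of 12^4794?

Powers of 2 mod 10 repeat with period 4: 2, 4, 8, 6.
4794 leaves remainder 2 on division by 4, so 12^4794 ends in 4.

4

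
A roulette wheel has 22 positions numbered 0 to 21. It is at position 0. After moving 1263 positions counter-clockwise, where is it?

13

Dividing 1263 by 22 gives quotient 57 and remainder 9.
(0 − 9) mod 22 = 13.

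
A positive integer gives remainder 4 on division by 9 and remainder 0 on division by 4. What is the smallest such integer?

4

Since 4·7 ≡ 1 (mod 9), take x = 0 + 4·((4−0)·7 mod 9) = 0 + 4·1 = 4.
Check: 4 mod 9 = 4, 4 mod 4 = 0.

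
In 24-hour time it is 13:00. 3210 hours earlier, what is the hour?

19

3210 = 133·24 + 18, so 3210 mod 24 = 18.
(13 − 18) mod 24 = 19.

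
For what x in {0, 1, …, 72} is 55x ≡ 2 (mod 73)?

8

55⁻¹ ≡ 4 (mod 73) because 55·4 = 220 = 3·73 + 1.
Multiplying both sides by 4: x ≡ 4·2 = 8 ≡ 8 (mod 73).
Check: 55·8 = 440 = 6·73 + 2.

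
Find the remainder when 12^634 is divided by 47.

6

Square-and-reduce mod 47: 12^1≡12, 12^2≡3, 12^4≡9, 12^8≡34, 12^16≡28, 12^32≡32, 12^64≡37, 12^128≡6, 12^256≡36, 12^512≡27.
Since 634 = 2 + 8 + 16 + 32 + 64 + 512 in binary, 12^634 ≡ 3·34·28·32·37·27 ≡ 6 (mod 47).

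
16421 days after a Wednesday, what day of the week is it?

16421 mod 7 = 6 (since 2345·7 = 16415).
Wednesday + 6 days → Tuesday.

Tuesday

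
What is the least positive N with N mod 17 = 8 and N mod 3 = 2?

8

Since 3·6 ≡ 1 (mod 17), take x = 2 + 3·((8−2)·6 mod 17) = 2 + 3·2 = 8.
Check: 8 mod 17 = 8, 8 mod 3 = 2.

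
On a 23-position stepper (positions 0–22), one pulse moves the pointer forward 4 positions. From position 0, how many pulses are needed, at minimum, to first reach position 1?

4·6 = 24 = 1·23 + 1, so 4⁻¹ ≡ 6 (mod 23).

6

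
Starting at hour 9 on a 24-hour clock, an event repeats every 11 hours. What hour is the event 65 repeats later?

4

65·11 = 715.
715 − 29·24 = 19, so 715 ≡ 19 (mod 24).
(9 + 19) mod 24 = 4.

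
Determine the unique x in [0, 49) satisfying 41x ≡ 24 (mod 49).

46

41⁻¹ ≡ 6 (mod 49) because 41·6 = 246 = 5·49 + 1.
Multiplying both sides by 6: x ≡ 6·24 = 144 ≡ 46 (mod 49).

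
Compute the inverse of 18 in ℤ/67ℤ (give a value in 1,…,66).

41

67 = 3·18 + 13
18 = 1·13 + 5
13 = 2·5 + 3
5 = 1·3 + 2
3 = 1·2 + 1
2 = 2·1 + 0
Back-substituting gives 18·41 ≡ 1 (mod 67).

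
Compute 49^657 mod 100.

By repeated squaring mod 100: 49^1≡49, 49^2≡1, 49^4≡1, 49^8≡1, 49^16≡1, 49^32≡1, 49^64≡1, 49^128≡1, 49^256≡1, 49^512≡1.
Since 657 = 1 + 16 + 128 + 512 in binary, 49^657 ≡ 49·1·1·1 ≡ 49 (mod 100).

49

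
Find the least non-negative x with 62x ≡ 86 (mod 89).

10

62⁻¹ ≡ 56 (mod 89) because 62·56 = 3472 = 39·89 + 1.
So x ≡ 56·86 = 4816 ≡ 10 (mod 89).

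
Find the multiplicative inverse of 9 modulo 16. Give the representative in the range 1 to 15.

16 = 1·9 + 7
9 = 1·7 + 2
7 = 3·2 + 1
2 = 2·1 + 0
Back-substituting gives 9·9 ≡ 1 (mod 16).

9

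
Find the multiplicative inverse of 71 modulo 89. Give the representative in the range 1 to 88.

89 = 1·71 + 18
71 = 3·18 + 17
18 = 1·17 + 1
17 = 17·1 + 0
Back-substituting gives 71·84 ≡ 1 (mod 89).

84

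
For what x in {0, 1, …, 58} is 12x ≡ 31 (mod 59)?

The inverse of 12 mod 59 is 5 (since 12·5 = 60 ≡ 1).
Multiplying both sides by 5: x ≡ 5·31 = 155 ≡ 37 (mod 59).

37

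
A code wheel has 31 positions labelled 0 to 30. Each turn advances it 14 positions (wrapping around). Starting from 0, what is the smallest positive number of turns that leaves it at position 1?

20

14·20 = 280 = 9·31 + 1, so 14⁻¹ ≡ 20 (mod 31).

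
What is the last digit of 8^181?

8

Last digits of 8^n: 8, 4, 2, 6 (period 4).
181 mod 4 = 1, so the last digit matches 8^1 = 8.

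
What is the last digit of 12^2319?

8

The units digit of 12^n cycles with period 4: 2, 4, 8, 6, …
2319 mod 4 = 3, so the last digit matches 2^3 = 8.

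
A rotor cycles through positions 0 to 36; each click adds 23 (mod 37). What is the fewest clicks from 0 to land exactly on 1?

29

37 = 1·23 + 14
23 = 1·14 + 9
14 = 1·9 + 5
9 = 1·5 + 4
5 = 1·4 + 1
4 = 4·1 + 0
Back-substituting gives 23·29 ≡ 1 (mod 37).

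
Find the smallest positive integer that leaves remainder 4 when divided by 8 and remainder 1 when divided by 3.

4

x ≡ 1 (mod 3) gives x ∈ {1, 4}.
The first of these with x mod 8 = 4 is 4.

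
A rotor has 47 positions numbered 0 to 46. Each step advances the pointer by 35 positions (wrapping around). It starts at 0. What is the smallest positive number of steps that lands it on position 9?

11

The inverse of 35 mod 47 is 43 (since 35·43 = 1505 ≡ 1).
So x ≡ 43·9 = 387 ≡ 11 (mod 47).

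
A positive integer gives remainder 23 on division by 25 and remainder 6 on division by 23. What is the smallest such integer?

98

Since 23·12 ≡ 1 (mod 25), take x = 6 + 23·((23−6)·12 mod 25) = 6 + 23·4 = 98.
Check: 98 mod 25 = 23, 98 mod 23 = 6.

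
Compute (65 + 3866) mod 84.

3866 = 46·84 + 2, so 3866 mod 84 = 2.
(65 + 2) mod 84 = 67.

67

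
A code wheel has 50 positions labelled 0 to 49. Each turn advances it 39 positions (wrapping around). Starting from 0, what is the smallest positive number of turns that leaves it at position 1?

50 = 1·39 + 11
39 = 3·11 + 6
11 = 1·6 + 5
6 = 1·5 + 1
5 = 5·1 + 0
Back-substituting gives 39·9 ≡ 1 (mod 50).

9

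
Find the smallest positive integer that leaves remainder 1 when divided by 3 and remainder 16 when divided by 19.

x ≡ 1 (mod 3) gives x ∈ {1, 4, 7, 10, 13, 16}.
The first of these with x mod 19 = 16 is 16.

16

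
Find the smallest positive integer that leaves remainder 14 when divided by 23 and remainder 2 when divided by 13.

x ≡ 2 (mod 13) gives x ∈ {2, 15, 28, 41, 54, 67, 80, 93, …}.
The first of these with x mod 23 = 14 is 106.

106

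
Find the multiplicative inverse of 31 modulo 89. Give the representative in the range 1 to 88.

23

89 = 2·31 + 27
31 = 1·27 + 4
27 = 6·4 + 3
4 = 1·3 + 1
3 = 3·1 + 0
Back-substituting gives 31·23 ≡ 1 (mod 89).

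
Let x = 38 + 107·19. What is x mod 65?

56

107·19 = 2033.
2033 = 31·65 + 18, so 2033 mod 65 = 18.
(38 + 18) mod 65 = 56.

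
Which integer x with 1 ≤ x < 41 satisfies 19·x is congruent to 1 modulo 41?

13

19·13 = 247 = 6·41 + 1, so 19⁻¹ ≡ 13 (mod 41).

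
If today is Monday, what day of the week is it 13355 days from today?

Sunday

13355 mod 7 = 6 (since 1907·7 = 13349).
Monday + 6 days → Sunday.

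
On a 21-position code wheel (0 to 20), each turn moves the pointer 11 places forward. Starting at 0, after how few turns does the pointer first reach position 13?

The inverse of 11 mod 21 is 2 (since 11·2 = 22 ≡ 1).
So x ≡ 2·13 = 26 ≡ 5 (mod 21).
Check: 11·5 = 55 = 2·21 + 13.

5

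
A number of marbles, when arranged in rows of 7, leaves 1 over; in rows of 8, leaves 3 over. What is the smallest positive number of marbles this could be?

Since 8·1 ≡ 1 (mod 7), take x = 3 + 8·((1−3)·1 mod 7) = 3 + 8·5 = 43.
Check: 43 mod 7 = 1, 43 mod 8 = 3.

43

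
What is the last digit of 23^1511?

7

The units digit of 23^n cycles with period 4: 3, 9, 7, 1, …
1511 mod 4 = 3, so the last digit matches 3^3 = 7.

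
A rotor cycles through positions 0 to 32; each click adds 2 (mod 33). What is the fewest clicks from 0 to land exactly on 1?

17

33 = 16·2 + 1
2 = 2·1 + 0
Back-substituting gives 2·17 ≡ 1 (mod 33).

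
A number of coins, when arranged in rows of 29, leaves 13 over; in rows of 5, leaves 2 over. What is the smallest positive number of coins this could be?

x ≡ 2 (mod 5) gives x ∈ {2, 7, 12, 17, 22, 27, 32, 37, …}.
The first of these with x mod 29 = 13 is 42.

42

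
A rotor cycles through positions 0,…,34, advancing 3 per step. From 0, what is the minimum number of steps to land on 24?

8

3⁻¹ ≡ 12 (mod 35) because 3·12 = 36 = 1·35 + 1.
Multiplying both sides by 12: x ≡ 12·24 = 288 ≡ 8 (mod 35).
Check: 3·8 = 24 = 0·35 + 24.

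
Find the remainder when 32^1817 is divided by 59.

39

Successive squares of 32 mod 59: 32^1≡32, 32^2≡21, 32^4≡28, 32^8≡17, 32^16≡53, 32^32≡36, 32^64≡57, 32^128≡4, 32^256≡16, 32^512≡20, 32^1024≡46.
1817 = 1 + 8 + 16 + 256 + 512 + 1024, so 32^1817 ≡ 32·17·53·16·20·46 ≡ 39 (mod 59).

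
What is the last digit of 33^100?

Last digits of 3^n: 3, 9, 7, 1 (period 4).
100 mod 4 = 0, so the last digit matches 3^4 = 1.

1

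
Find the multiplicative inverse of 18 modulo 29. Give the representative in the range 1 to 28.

18·21 = 378 = 13·29 + 1, so 18⁻¹ ≡ 21 (mod 29).

21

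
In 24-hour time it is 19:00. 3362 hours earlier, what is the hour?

3362 − 140·24 = 2, so 3362 ≡ 2 (mod 24).
(19 − 2) mod 24 = 17.

17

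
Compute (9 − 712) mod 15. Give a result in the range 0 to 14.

2

712 = 47·15 + 7, so 712 mod 15 = 7.
(9 − 7) mod 15 = 2.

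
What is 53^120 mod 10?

The units digit of 53^n cycles with period 4: 3, 9, 7, 1, …
120 leaves remainder 0 on division by 4, so 53^120 ends in 1.

1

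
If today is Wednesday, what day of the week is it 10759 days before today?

10759 − 1537·7 = 0, so 10759 ≡ 0 (mod 7).
Wednesday − 0 days → Wednesday.

Wednesday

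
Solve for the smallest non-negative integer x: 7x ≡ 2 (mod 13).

4

7⁻¹ ≡ 2 (mod 13) because 7·2 = 14 = 1·13 + 1.
So x ≡ 2·2 = 4 ≡ 4 (mod 13).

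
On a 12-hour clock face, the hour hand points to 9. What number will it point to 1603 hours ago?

Dividing 1603 by 12 gives quotient 133 and remainder 7.
9 − 7 → 2 on a 12-hour dial.

2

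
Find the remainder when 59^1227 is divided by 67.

40

Successive squares of 59 mod 67: 59^1≡59, 59^2≡64, 59^4≡9, 59^8≡14, 59^16≡62, 59^32≡25, 59^64≡22, 59^128≡15, 59^256≡24, 59^512≡40, 59^1024≡59.
1227 = 1 + 2 + 8 + 64 + 128 + 1024, so 59^1227 ≡ 59·64·14·22·15·59 ≡ 40 (mod 67).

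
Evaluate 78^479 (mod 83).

30

Successive squares of 78 mod 83: 78^1≡78, 78^2≡25, 78^4≡44, 78^8≡27, 78^16≡65, 78^32≡75, 78^64≡64, 78^128≡29, 78^256≡11.
Since 479 = 1 + 2 + 4 + 8 + 16 + 64 + 128 + 256 in binary, 78^479 ≡ 78·25·44·27·65·64·29·11 ≡ 30 (mod 83).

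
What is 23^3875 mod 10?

7

Powers of 3 mod 10 repeat with period 4: 3, 9, 7, 1.
3875 leaves remainder 3 on division by 4, so 23^3875 ends in 7.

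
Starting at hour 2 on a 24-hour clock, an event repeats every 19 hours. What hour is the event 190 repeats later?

12

190·19 = 3610.
3610 mod 24 = 10 (since 150·24 = 3600).
(2 + 10) mod 24 = 12.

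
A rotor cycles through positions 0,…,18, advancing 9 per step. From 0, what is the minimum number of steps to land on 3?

13

9⁻¹ ≡ 17 (mod 19) because 9·17 = 153 = 8·19 + 1.
So x ≡ 17·3 = 51 ≡ 13 (mod 19).
Check: 9·13 = 117 = 6·19 + 3.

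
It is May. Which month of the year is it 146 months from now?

July

Dividing 146 by 12 gives quotient 12 and remainder 2.
May + 2 months → July.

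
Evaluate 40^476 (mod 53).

Successive squares of 40 mod 53: 40^1≡40, 40^2≡10, 40^4≡47, 40^8≡36, 40^16≡24, 40^32≡46, 40^64≡49, 40^128≡16, 40^256≡44.
476 = 4 + 8 + 16 + 64 + 128 + 256, so 40^476 ≡ 47·36·24·49·16·44 ≡ 36 (mod 53).

36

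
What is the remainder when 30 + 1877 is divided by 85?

1877 = 22·85 + 7, so 1877 mod 85 = 7.
(30 + 7) mod 85 = 37.

37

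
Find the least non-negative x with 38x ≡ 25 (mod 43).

38

38⁻¹ ≡ 17 (mod 43) because 38·17 = 646 = 15·43 + 1.
So x ≡ 17·25 = 425 ≡ 38 (mod 43).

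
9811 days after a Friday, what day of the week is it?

Tuesday

9811 = 1401·7 + 4, so 9811 mod 7 = 4.
Friday + 4 days → Tuesday.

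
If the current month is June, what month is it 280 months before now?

February

280 − 23·12 = 4, so 280 ≡ 4 (mod 12).
June − 4 months → February.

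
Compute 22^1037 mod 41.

Successive squares of 22 mod 41: 22^1≡22, 22^2≡33, 22^4≡23, 22^8≡37, 22^16≡16, 22^32≡10, 22^64≡18, 22^128≡37, 22^256≡16, 22^512≡10, 22^1024≡18.
Since 1037 = 1 + 4 + 8 + 1024 in binary, 22^1037 ≡ 22·23·37·18 ≡ 17 (mod 41).

17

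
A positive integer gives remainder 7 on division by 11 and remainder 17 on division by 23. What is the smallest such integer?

x ≡ 7 (mod 11) gives x ∈ {7, 18, 29, 40}.
The first of these with x mod 23 = 17 is 40.

40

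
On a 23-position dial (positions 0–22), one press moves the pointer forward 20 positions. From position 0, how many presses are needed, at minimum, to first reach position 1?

20·15 = 300 = 13·23 + 1, so 20⁻¹ ≡ 15 (mod 23).

15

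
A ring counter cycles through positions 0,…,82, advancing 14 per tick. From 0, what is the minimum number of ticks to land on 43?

9

The inverse of 14 mod 83 is 6 (since 14·6 = 84 ≡ 1).
Multiplying both sides by 6: x ≡ 6·43 = 258 ≡ 9 (mod 83).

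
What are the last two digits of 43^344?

Square-and-reduce mod 100: 43^1≡43, 43^2≡49, 43^4≡1, 43^8≡1, 43^16≡1, 43^32≡1, 43^64≡1, 43^128≡1, 43^256≡1.
344 = 8 + 16 + 64 + 256, so 43^344 ≡ 1·1·1·1 ≡ 1 (mod 100).

01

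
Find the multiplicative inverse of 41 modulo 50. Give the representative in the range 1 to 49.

41·11 = 451 = 9·50 + 1, so 41⁻¹ ≡ 11 (mod 50).

11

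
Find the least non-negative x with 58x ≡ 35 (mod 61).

29

The inverse of 58 mod 61 is 20 (since 58·20 = 1160 ≡ 1).
Multiplying both sides by 20: x ≡ 20·35 = 700 ≡ 29 (mod 61).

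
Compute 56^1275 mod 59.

By repeated squaring mod 59: 56^1≡56, 56^2≡9, 56^4≡22, 56^8≡12, 56^16≡26, 56^32≡27, 56^64≡21, 56^128≡28, 56^256≡17, 56^512≡53, 56^1024≡36.
Since 1275 = 1 + 2 + 8 + 16 + 32 + 64 + 128 + 1024 in binary, 56^1275 ≡ 56·9·12·26·27·21·28·36 ≡ 39 (mod 59).

39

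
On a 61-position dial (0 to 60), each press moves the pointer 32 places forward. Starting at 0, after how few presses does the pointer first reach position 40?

The inverse of 32 mod 61 is 21 (since 32·21 = 672 ≡ 1).
Multiplying both sides by 21: x ≡ 21·40 = 840 ≡ 47 (mod 61).
Check: 32·47 = 1504 = 24·61 + 40.

47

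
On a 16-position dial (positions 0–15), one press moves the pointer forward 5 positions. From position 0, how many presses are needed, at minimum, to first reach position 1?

5·13 = 65 = 4·16 + 1, so 5⁻¹ ≡ 13 (mod 16).

13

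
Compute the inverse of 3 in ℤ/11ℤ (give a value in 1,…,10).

3·4 = 12 = 1·11 + 1, so 3⁻¹ ≡ 4 (mod 11).

4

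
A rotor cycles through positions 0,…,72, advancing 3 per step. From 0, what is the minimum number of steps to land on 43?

63

3⁻¹ ≡ 49 (mod 73) because 3·49 = 147 = 2·73 + 1.
Multiplying both sides by 49: x ≡ 49·43 = 2107 ≡ 63 (mod 73).
Check: 3·63 = 189 = 2·73 + 43.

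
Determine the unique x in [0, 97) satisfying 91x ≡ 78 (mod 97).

84

91⁻¹ ≡ 16 (mod 97) because 91·16 = 1456 = 15·97 + 1.
Multiplying both sides by 16: x ≡ 16·78 = 1248 ≡ 84 (mod 97).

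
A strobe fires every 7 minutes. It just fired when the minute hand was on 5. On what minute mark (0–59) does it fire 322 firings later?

39

322·7 = 2254.
2254 mod 60 = 34 (since 37·60 = 2220).
(5 + 34) mod 60 = 39.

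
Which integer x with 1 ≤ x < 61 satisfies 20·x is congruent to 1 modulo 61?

58

61 = 3·20 + 1
20 = 20·1 + 0
Back-substituting gives 20·58 ≡ 1 (mod 61).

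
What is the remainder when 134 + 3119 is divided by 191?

3119 = 16·191 + 63, so 3119 mod 191 = 63.
(134 + 63) mod 191 = 6.

6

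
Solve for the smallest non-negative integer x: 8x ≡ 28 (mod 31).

19

The inverse of 8 mod 31 is 4 (since 8·4 = 32 ≡ 1).
Multiplying both sides by 4: x ≡ 4·28 = 112 ≡ 19 (mod 31).
Check: 8·19 = 152 = 4·31 + 28.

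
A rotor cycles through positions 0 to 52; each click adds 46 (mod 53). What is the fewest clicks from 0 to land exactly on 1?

15

53 = 1·46 + 7
46 = 6·7 + 4
7 = 1·4 + 3
4 = 1·3 + 1
3 = 3·1 + 0
Back-substituting gives 46·15 ≡ 1 (mod 53).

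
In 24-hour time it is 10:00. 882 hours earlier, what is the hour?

Dividing 882 by 24 gives quotient 36 and remainder 18.
(10 − 18) mod 24 = 16.

16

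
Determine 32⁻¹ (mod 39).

39 = 1·32 + 7
32 = 4·7 + 4
7 = 1·4 + 3
4 = 1·3 + 1
3 = 3·1 + 0
Back-substituting gives 32·11 ≡ 1 (mod 39).

11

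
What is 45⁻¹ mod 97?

97 = 2·45 + 7
45 = 6·7 + 3
7 = 2·3 + 1
3 = 3·1 + 0
Back-substituting gives 45·69 ≡ 1 (mod 97).

69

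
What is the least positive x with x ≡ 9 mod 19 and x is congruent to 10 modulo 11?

142

Since 11·7 ≡ 1 (mod 19), take x = 10 + 11·((9−10)·7 mod 19) = 10 + 11·12 = 142.
Check: 142 mod 19 = 9, 142 mod 11 = 10.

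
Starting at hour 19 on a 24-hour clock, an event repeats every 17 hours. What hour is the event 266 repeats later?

5

266·17 = 4522.
4522 mod 24 = 10 (since 188·24 = 4512).
(19 + 10) mod 24 = 5.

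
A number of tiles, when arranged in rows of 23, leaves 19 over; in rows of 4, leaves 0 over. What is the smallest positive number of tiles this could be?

88

x ≡ 0 (mod 4) gives x ∈ {0, 4, 8, 12, 16, 20, 24, 28, …}.
The first of these with x mod 23 = 19 is 88.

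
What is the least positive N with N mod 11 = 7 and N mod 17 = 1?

x ≡ 7 (mod 11) gives x ∈ {7, 18}.
The first of these with x mod 17 = 1 is 18.

18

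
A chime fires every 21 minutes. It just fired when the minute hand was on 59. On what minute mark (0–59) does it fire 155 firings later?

155·21 = 3255.
3255 mod 60 = 15 (since 54·60 = 3240).
(59 + 15) mod 60 = 14.

14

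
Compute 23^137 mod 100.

3

Square-and-reduce mod 100: 23^1≡23, 23^2≡29, 23^4≡41, 23^8≡81, 23^16≡61, 23^32≡21, 23^64≡41, 23^128≡81.
137 = 1 + 8 + 128, so 23^137 ≡ 23·81·81 ≡ 3 (mod 100).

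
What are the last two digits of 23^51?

By repeated squaring mod 100: 23^1≡23, 23^2≡29, 23^4≡41, 23^8≡81, 23^16≡61, 23^32≡21.
Since 51 = 1 + 2 + 16 + 32 in binary, 23^51 ≡ 23·29·61·21 ≡ 27 (mod 100).

27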